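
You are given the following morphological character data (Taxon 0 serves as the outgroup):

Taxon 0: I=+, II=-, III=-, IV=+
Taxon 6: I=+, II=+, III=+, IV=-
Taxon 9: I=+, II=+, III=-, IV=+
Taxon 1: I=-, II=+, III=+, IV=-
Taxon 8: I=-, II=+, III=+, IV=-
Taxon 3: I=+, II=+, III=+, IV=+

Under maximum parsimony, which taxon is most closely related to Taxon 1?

Taxon 8

Character polarity is set by the outgroup: the derived state is whichever differs from the outgroup's state, so for I, IV the derived state is '-', and for the remaining characters it is '+'.
I (derived state '-') is shared by Taxon 1 and Taxon 8 — a synapomorphy uniting that clade.
II (derived state '+') is shared by all ingroup taxa — unites the whole ingroup.
Only Taxon 1, Taxon 3, Taxon 6, and Taxon 8 show the derived state '+' for III, supporting them as a clade.
IV (derived state '-') is shared by Taxon 1, Taxon 6, and Taxon 8 — a synapomorphy uniting that clade.
Most parsimonious ingroup topology: (((Taxon 6,(Taxon 1,Taxon 8)),Taxon 3),Taxon 9).
Taxon 1 and Taxon 8 form a cherry on this tree, so they are sister taxa.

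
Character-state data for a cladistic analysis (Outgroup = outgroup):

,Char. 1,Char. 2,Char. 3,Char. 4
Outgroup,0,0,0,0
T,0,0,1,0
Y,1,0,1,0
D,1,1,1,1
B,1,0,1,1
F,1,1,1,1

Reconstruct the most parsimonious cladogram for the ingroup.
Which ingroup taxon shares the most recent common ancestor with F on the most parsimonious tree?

D

The outgroup has state '0' for every character, so '1' is the derived state throughout.
Only B, D, F, and Y show the derived state '1' for Char. 1, supporting them as a clade.
Char. 2: derived state '1' in D and F only — synapomorphy for {D, F}.
Char. 3 (derived state '1') is shared by all ingroup taxa — unites the whole ingroup.
Char. 4 (derived state '1') is shared by B, D, and F — a synapomorphy uniting that clade.
Most parsimonious ingroup topology: (T,(Y,((D,F),B))).
F and D form a cherry on this tree, so they are sister taxa.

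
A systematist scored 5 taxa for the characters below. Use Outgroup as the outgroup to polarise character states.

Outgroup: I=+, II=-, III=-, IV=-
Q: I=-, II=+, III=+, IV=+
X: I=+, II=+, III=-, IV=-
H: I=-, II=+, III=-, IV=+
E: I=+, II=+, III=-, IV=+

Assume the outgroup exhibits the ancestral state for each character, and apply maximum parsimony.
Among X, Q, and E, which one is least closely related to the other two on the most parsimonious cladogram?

X

Character polarity is set by the outgroup: the derived state is whichever differs from the outgroup's state, so for I the derived state is '-', and for the remaining characters it is '+'.
I (derived state '-') is shared by H and Q — a synapomorphy uniting that clade.
II (derived state '+') is shared by all ingroup taxa — unites the whole ingroup.
III (derived state '+') is unique to Q (autapomorphy; uninformative for grouping).
IV: derived state '+' in E, H, and Q only — synapomorphy for {E, H, Q}.
Most parsimonious ingroup topology: (((H,Q),E),X).
E and Q share a more recent common ancestor with each other than either does with X, so X is the least closely related of the three.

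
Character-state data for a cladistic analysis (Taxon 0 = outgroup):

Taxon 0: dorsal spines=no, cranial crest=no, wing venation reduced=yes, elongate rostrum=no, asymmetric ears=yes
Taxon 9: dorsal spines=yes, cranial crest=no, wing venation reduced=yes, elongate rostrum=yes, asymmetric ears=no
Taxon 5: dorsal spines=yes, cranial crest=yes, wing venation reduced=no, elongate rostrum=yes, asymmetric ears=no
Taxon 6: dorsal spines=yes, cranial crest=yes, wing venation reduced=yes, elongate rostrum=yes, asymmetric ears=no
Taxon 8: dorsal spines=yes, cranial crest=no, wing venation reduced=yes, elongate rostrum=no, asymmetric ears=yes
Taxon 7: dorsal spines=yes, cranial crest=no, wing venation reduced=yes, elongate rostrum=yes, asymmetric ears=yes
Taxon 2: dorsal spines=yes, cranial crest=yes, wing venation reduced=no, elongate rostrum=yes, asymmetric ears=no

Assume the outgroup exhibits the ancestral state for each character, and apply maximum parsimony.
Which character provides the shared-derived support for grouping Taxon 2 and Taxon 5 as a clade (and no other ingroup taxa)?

Character polarity is set by the outgroup: the derived state is whichever differs from the outgroup's state, so for wing venation reduced, asymmetric ears the derived state is 'no', and for the remaining characters it is 'yes'.
All ingroup taxa share the derived state 'yes' for dorsal spines; it defines the ingroup but does not resolve relationships within it.
Only Taxon 2, Taxon 5, and Taxon 6 show the derived state 'yes' for cranial crest, supporting them as a clade.
wing venation reduced: derived state 'no' in Taxon 2 and Taxon 5 only — synapomorphy for {Taxon 2, Taxon 5}.
Only Taxon 2, Taxon 5, Taxon 6, Taxon 7, and Taxon 9 show the derived state 'yes' for elongate rostrum, supporting them as a clade.
asymmetric ears (derived state 'no') is shared by Taxon 2, Taxon 5, Taxon 6, and Taxon 9 — a synapomorphy uniting that clade.
Most parsimonious ingroup topology: (((Taxon 9,((Taxon 5,Taxon 2),Taxon 6)),Taxon 7),Taxon 8).
The clade {Taxon 2, Taxon 5} is supported by wing venation reduced: its derived state 'no' occurs in exactly those taxa and in no other taxon (including the outgroup).

wing venation reduced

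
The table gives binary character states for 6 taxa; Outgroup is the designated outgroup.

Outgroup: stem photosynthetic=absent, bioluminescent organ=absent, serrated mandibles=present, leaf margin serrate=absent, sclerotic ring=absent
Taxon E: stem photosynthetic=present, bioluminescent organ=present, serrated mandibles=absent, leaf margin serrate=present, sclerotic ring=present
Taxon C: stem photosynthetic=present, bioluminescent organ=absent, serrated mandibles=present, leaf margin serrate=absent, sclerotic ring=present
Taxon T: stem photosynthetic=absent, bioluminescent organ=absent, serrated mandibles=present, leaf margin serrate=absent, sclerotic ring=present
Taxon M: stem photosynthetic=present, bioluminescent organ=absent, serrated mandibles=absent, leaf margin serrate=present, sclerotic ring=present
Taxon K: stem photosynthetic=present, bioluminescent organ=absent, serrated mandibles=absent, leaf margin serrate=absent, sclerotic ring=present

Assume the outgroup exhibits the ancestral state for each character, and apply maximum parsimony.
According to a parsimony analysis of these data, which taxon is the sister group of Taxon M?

Character polarity is set by the outgroup: the derived state is whichever differs from the outgroup's state, so for serrated mandibles the derived state is 'absent', and for the remaining characters it is 'present'.
stem photosynthetic (derived state 'present') is shared by Taxon C, Taxon E, Taxon K, and Taxon M — a synapomorphy uniting that clade.
bioluminescent organ: derived state 'present' in Taxon E only — an autapomorphy, so it tells us nothing about relationships among taxa.
serrated mandibles: derived state 'absent' in Taxon E, Taxon K, and Taxon M only — synapomorphy for {Taxon E, Taxon K, Taxon M}.
Only Taxon E and Taxon M show the derived state 'present' for leaf margin serrate, supporting them as a clade.
sclerotic ring (derived state 'present') is shared by all ingroup taxa — unites the whole ingroup.
Most parsimonious ingroup topology: ((((Taxon E,Taxon M),Taxon K),Taxon C),Taxon T).
Taxon M and Taxon E form a cherry on this tree, so they are sister taxa.

Taxon E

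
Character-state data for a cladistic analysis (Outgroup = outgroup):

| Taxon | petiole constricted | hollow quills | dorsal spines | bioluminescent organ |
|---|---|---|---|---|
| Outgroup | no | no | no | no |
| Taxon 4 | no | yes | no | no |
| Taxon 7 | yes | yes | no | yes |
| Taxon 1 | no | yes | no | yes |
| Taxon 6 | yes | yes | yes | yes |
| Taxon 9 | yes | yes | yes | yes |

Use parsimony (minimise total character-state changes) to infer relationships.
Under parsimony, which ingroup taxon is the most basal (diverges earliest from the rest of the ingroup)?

Taxon 4

The outgroup has state 'no' for every character, so 'yes' is the derived state throughout.
petiole constricted: derived state 'yes' in Taxon 6, Taxon 7, and Taxon 9 only — synapomorphy for {Taxon 6, Taxon 7, Taxon 9}.
All ingroup taxa share the derived state 'yes' for hollow quills; it defines the ingroup but does not resolve relationships within it.
dorsal spines (derived state 'yes') is shared by Taxon 6 and Taxon 9 — a synapomorphy uniting that clade.
Only Taxon 1, Taxon 6, Taxon 7, and Taxon 9 show the derived state 'yes' for bioluminescent organ, supporting them as a clade.
Most parsimonious ingroup topology: (Taxon 4,((Taxon 7,(Taxon 6,Taxon 9)),Taxon 1)).
Taxon 4 is sister to the clade containing all other ingroup taxa, so it is the earliest-diverging (most basal) ingroup lineage.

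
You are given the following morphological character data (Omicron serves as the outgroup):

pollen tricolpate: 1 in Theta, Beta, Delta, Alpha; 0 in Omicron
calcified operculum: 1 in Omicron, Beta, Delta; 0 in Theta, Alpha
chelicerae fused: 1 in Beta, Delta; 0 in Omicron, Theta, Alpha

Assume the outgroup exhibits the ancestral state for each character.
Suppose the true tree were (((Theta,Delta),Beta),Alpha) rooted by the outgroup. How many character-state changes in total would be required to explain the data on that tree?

Map each character onto (((Theta,Delta),Beta),Alpha) (rooted by Omicron) and count the minimum state changes it requires (Fitch parsimony):
pollen tricolpate: 1; calcified operculum: 2; chelicerae fused: 2.
Total tree length = 5.

5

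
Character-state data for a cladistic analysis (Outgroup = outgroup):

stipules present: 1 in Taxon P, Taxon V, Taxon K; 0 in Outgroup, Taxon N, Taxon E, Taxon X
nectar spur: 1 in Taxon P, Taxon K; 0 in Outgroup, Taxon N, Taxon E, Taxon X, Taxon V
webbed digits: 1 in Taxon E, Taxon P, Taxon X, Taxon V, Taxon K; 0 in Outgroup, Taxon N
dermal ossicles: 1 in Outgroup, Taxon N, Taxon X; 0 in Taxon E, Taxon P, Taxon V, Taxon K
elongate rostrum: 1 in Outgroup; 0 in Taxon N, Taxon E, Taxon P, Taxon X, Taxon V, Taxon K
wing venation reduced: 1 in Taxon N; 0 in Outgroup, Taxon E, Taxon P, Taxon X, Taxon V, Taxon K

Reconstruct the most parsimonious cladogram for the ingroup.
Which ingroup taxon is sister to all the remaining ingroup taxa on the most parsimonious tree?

Taxon N

Character polarity is set by the outgroup: the derived state is whichever differs from the outgroup's state, so for dermal ossicles, elongate rostrum the derived state is '0', and for the remaining characters it is '1'.
stipules present: derived state '1' in Taxon K, Taxon P, and Taxon V only — synapomorphy for {Taxon K, Taxon P, Taxon V}.
Only Taxon K and Taxon P show the derived state '1' for nectar spur, supporting them as a clade.
webbed digits: derived state '1' in Taxon E, Taxon K, Taxon P, Taxon V, and Taxon X only — synapomorphy for {Taxon E, Taxon K, Taxon P, Taxon V, Taxon X}.
dermal ossicles: derived state '0' in Taxon E, Taxon K, Taxon P, and Taxon V only — synapomorphy for {Taxon E, Taxon K, Taxon P, Taxon V}.
All ingroup taxa share the derived state '0' for elongate rostrum; it defines the ingroup but does not resolve relationships within it.
wing venation reduced (derived state '1') is unique to Taxon N (autapomorphy; uninformative for grouping).
Most parsimonious ingroup topology: (Taxon N,((Taxon E,((Taxon P,Taxon K),Taxon V)),Taxon X)).
Taxon N is sister to the clade containing all other ingroup taxa, so it is the earliest-diverging (most basal) ingroup lineage.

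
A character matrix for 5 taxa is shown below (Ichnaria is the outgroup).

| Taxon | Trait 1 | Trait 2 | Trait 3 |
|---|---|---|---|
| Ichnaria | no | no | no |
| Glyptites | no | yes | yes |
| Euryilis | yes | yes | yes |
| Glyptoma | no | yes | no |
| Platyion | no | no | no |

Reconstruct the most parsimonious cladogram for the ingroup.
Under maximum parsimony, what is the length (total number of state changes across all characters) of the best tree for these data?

3

The outgroup has state 'no' for every character, so 'yes' is the derived state throughout.
Trait 1 (derived state 'yes') is unique to Euryilis (autapomorphy; uninformative for grouping).
Only Euryilis, Glyptites, and Glyptoma show the derived state 'yes' for Trait 2, supporting them as a clade.
Trait 3 (derived state 'yes') is shared by Euryilis and Glyptites — a synapomorphy uniting that clade.
Most parsimonious ingroup topology: (((Glyptites,Euryilis),Glyptoma),Platyion).
Changes per character on this tree: Trait 1: 1; Trait 2: 1; Trait 3: 1.
Total = 3.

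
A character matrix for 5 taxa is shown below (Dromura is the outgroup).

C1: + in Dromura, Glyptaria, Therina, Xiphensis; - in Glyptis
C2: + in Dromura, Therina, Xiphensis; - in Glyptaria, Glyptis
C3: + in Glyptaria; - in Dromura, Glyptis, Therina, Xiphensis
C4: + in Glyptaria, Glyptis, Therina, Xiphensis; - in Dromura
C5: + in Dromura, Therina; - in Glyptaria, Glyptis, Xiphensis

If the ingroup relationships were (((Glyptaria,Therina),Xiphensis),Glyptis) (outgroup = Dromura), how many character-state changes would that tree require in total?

Map each character onto (((Glyptaria,Therina),Xiphensis),Glyptis) (rooted by Dromura) and count the minimum state changes it requires (Fitch parsimony):
C1: 1; C2: 2; C3: 1; C4: 1; C5: 2.
Total tree length = 7.

7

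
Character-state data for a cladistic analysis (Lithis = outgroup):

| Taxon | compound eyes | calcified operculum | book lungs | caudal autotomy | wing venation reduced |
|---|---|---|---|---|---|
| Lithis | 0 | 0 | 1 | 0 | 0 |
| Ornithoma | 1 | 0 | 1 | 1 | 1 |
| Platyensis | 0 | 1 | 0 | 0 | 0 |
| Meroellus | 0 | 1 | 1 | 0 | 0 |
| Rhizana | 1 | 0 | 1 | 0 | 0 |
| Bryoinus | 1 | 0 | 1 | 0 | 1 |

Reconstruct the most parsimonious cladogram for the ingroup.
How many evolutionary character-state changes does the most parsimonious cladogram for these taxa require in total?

Character polarity is set by the outgroup: the derived state is whichever differs from the outgroup's state, so for book lungs the derived state is '0', and for the remaining characters it is '1'.
compound eyes (derived state '1') is shared by Bryoinus, Ornithoma, and Rhizana — a synapomorphy uniting that clade.
calcified operculum: derived state '1' in Meroellus and Platyensis only — synapomorphy for {Meroellus, Platyensis}.
book lungs (derived state '0') is unique to Platyensis (autapomorphy; uninformative for grouping).
caudal autotomy: derived state '1' in Ornithoma only — an autapomorphy, so it tells us nothing about relationships among taxa.
wing venation reduced (derived state '1') is shared by Bryoinus and Ornithoma — a synapomorphy uniting that clade.
Most parsimonious ingroup topology: (((Ornithoma,Bryoinus),Rhizana),(Platyensis,Meroellus)).
Changes per character on this tree: compound eyes: 1; calcified operculum: 1; book lungs: 1; caudal autotomy: 1; wing venation reduced: 1.
Total = 5.

5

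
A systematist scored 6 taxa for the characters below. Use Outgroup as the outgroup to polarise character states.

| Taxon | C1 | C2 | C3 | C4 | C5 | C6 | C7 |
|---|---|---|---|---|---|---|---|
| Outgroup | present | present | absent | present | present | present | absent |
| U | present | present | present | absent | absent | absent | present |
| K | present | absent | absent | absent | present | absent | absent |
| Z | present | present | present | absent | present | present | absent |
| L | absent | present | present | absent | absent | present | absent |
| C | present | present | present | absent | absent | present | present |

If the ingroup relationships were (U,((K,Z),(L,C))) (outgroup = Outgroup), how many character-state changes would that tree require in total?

Map each character onto (U,((K,Z),(L,C))) (rooted by Outgroup) and count the minimum state changes it requires (Fitch parsimony):
C1: 1; C2: 1; C3: 2; C4: 1; C5: 2; C6: 2; C7: 2.
Total tree length = 11.

11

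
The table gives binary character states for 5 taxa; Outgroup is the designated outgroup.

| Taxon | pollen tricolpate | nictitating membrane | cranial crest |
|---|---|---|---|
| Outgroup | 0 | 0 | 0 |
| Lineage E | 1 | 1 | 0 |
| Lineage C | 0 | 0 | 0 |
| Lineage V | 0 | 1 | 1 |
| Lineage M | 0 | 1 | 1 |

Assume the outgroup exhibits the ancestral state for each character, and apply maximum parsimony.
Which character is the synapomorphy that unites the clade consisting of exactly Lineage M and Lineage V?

The outgroup has state '0' for every character, so '1' is the derived state throughout.
pollen tricolpate: derived state '1' in Lineage E only — an autapomorphy, so it tells us nothing about relationships among taxa.
nictitating membrane: derived state '1' in Lineage E, Lineage M, and Lineage V only — synapomorphy for {Lineage E, Lineage M, Lineage V}.
Only Lineage M and Lineage V show the derived state '1' for cranial crest, supporting them as a clade.
Most parsimonious ingroup topology: ((Lineage E,(Lineage M,Lineage V)),Lineage C).
The clade {Lineage M, Lineage V} is supported by cranial crest: its derived state '1' occurs in exactly those taxa and in no other taxon (including the outgroup).

cranial crest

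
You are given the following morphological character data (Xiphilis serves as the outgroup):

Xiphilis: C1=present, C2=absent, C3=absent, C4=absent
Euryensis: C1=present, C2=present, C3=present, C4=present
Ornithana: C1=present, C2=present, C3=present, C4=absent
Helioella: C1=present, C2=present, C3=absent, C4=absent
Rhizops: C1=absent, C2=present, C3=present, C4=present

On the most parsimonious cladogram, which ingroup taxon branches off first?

Helioella

Character polarity is set by the outgroup: the derived state is whichever differs from the outgroup's state, so for C1 the derived state is 'absent', and for the remaining characters it is 'present'.
C1 (derived state 'absent') is unique to Rhizops (autapomorphy; uninformative for grouping).
All ingroup taxa share the derived state 'present' for C2; it defines the ingroup but does not resolve relationships within it.
C3: derived state 'present' in Euryensis, Ornithana, and Rhizops only — synapomorphy for {Euryensis, Ornithana, Rhizops}.
Only Euryensis and Rhizops show the derived state 'present' for C4, supporting them as a clade.
Most parsimonious ingroup topology: (((Euryensis,Rhizops),Ornithana),Helioella).
Helioella is sister to the clade containing all other ingroup taxa, so it is the earliest-diverging (most basal) ingroup lineage.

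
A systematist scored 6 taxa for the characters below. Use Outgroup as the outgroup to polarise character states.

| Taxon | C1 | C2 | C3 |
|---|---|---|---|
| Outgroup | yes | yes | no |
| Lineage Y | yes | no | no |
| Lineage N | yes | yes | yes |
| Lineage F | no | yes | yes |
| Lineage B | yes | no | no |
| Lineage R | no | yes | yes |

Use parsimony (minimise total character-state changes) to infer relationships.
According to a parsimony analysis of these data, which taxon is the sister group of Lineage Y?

Lineage B

Character polarity is set by the outgroup: the derived state is whichever differs from the outgroup's state, so for C1, C2 the derived state is 'no', and for the remaining characters it is 'yes'.
C1: derived state 'no' in Lineage F and Lineage R only — synapomorphy for {Lineage F, Lineage R}.
C2: derived state 'no' in Lineage B and Lineage Y only — synapomorphy for {Lineage B, Lineage Y}.
C3 (derived state 'yes') is shared by Lineage F, Lineage N, and Lineage R — a synapomorphy uniting that clade.
Most parsimonious ingroup topology: ((Lineage Y,Lineage B),(Lineage N,(Lineage F,Lineage R))).
Lineage Y and Lineage B form a cherry on this tree, so they are sister taxa.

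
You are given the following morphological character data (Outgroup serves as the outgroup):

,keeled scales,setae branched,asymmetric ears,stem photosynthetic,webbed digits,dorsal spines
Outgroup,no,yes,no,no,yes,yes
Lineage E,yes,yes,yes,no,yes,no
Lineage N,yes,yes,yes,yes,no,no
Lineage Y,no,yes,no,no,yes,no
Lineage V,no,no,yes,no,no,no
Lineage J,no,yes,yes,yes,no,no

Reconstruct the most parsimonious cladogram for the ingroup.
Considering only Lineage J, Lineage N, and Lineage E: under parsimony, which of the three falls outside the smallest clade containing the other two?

Character polarity is set by the outgroup: the derived state is whichever differs from the outgroup's state, so for setae branched, webbed digits, dorsal spines the derived state is 'no', and for the remaining characters it is 'yes'.
keeled scales (state 'yes') occurs in Lineage E and Lineage N but conflicts with the nesting implied by the other characters — most parsimoniously interpreted as homoplasy.
setae branched (derived state 'no') is unique to Lineage V (autapomorphy; uninformative for grouping).
Only Lineage E, Lineage J, Lineage N, and Lineage V show the derived state 'yes' for asymmetric ears, supporting them as a clade.
Only Lineage J and Lineage N show the derived state 'yes' for stem photosynthetic, supporting them as a clade.
webbed digits (derived state 'no') is shared by Lineage J, Lineage N, and Lineage V — a synapomorphy uniting that clade.
dorsal spines (derived state 'no') is shared by all ingroup taxa — unites the whole ingroup.
Most parsimonious ingroup topology: ((Lineage E,((Lineage N,Lineage J),Lineage V)),Lineage Y).
Lineage N and Lineage J share a more recent common ancestor with each other than either does with Lineage E, so Lineage E is the least closely related of the three.

Lineage E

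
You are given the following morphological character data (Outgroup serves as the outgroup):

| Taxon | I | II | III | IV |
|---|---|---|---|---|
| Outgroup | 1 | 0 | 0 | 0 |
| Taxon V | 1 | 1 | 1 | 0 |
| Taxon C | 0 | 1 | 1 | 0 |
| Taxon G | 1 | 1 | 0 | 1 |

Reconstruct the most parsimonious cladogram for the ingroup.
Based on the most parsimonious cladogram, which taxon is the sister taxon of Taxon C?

Taxon V

Character polarity is set by the outgroup: the derived state is whichever differs from the outgroup's state, so for I the derived state is '0', and for the remaining characters it is '1'.
I: derived state '0' in Taxon C only — an autapomorphy, so it tells us nothing about relationships among taxa.
II (derived state '1') is shared by all ingroup taxa — unites the whole ingroup.
Only Taxon C and Taxon V show the derived state '1' for III, supporting them as a clade.
IV: derived state '1' in Taxon G only — an autapomorphy, so it tells us nothing about relationships among taxa.
Most parsimonious ingroup topology: ((Taxon V,Taxon C),Taxon G).
Taxon C and Taxon V form a cherry on this tree, so they are sister taxa.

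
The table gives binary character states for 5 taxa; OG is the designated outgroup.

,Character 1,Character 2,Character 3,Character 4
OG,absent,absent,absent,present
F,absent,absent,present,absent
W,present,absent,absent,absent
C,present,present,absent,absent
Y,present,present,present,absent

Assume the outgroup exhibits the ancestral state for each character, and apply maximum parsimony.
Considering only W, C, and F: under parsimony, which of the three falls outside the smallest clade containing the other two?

F

Character polarity is set by the outgroup: the derived state is whichever differs from the outgroup's state, so for Character 4 the derived state is 'absent', and for the remaining characters it is 'present'.
Only C, W, and Y show the derived state 'present' for Character 1, supporting them as a clade.
Only C and Y show the derived state 'present' for Character 2, supporting them as a clade.
Character 3 groups F and Y, which is incompatible with the clades supported by the remaining characters; treating it as convergent (homoplasy) costs fewer steps than any alternative tree.
Character 4 (derived state 'absent') is shared by all ingroup taxa — unites the whole ingroup.
Most parsimonious ingroup topology: (F,(W,(C,Y))).
C and W share a more recent common ancestor with each other than either does with F, so F is the least closely related of the three.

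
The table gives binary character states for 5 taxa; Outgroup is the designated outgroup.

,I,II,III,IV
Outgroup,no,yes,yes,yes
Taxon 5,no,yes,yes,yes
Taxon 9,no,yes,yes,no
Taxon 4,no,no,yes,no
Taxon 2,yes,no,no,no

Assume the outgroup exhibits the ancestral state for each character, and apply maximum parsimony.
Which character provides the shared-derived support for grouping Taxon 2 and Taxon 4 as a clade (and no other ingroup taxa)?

Character polarity is set by the outgroup: the derived state is whichever differs from the outgroup's state, so for II, III, IV the derived state is 'no', and for the remaining characters it is 'yes'.
I: derived state 'yes' in Taxon 2 only — an autapomorphy, so it tells us nothing about relationships among taxa.
II: derived state 'no' in Taxon 2 and Taxon 4 only — synapomorphy for {Taxon 2, Taxon 4}.
III: derived state 'no' in Taxon 2 only — an autapomorphy, so it tells us nothing about relationships among taxa.
Only Taxon 2, Taxon 4, and Taxon 9 show the derived state 'no' for IV, supporting them as a clade.
Most parsimonious ingroup topology: (Taxon 5,(Taxon 9,(Taxon 4,Taxon 2))).
The clade {Taxon 2, Taxon 4} is supported by II: its derived state 'no' occurs in exactly those taxa and in no other taxon (including the outgroup).

II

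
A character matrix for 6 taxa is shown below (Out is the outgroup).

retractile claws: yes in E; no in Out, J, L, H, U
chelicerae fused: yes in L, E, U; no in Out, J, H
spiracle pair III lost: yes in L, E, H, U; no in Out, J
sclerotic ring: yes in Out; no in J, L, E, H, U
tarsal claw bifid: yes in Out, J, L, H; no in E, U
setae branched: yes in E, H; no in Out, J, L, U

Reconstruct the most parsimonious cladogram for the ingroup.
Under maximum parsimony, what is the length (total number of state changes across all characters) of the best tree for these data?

7

Character polarity is set by the outgroup: the derived state is whichever differs from the outgroup's state, so for sclerotic ring, tarsal claw bifid the derived state is 'no', and for the remaining characters it is 'yes'.
retractile claws: derived state 'yes' in E only — an autapomorphy, so it tells us nothing about relationships among taxa.
chelicerae fused: derived state 'yes' in E, L, and U only — synapomorphy for {E, L, U}.
spiracle pair III lost: derived state 'yes' in E, H, L, and U only — synapomorphy for {E, H, L, U}.
sclerotic ring (derived state 'no') is shared by all ingroup taxa — unites the whole ingroup.
tarsal claw bifid (derived state 'no') is shared by E and U — a synapomorphy uniting that clade.
setae branched (state 'yes') occurs in E and H but conflicts with the nesting implied by the other characters — most parsimoniously interpreted as homoplasy.
Most parsimonious ingroup topology: (J,((L,(E,U)),H)).
Changes per character on this tree: retractile claws: 1; chelicerae fused: 1; spiracle pair III lost: 1; sclerotic ring: 1; tarsal claw bifid: 1; setae branched: 2.
Total = 7.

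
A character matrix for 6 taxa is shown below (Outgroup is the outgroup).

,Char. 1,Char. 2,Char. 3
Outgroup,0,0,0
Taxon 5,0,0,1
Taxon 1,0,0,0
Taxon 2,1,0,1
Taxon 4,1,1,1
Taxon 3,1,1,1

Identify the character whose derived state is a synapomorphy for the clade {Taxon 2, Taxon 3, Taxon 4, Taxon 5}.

The outgroup has state '0' for every character, so '1' is the derived state throughout.
Only Taxon 2, Taxon 3, and Taxon 4 show the derived state '1' for Char. 1, supporting them as a clade.
Char. 2 (derived state '1') is shared by Taxon 3 and Taxon 4 — a synapomorphy uniting that clade.
Char. 3 (derived state '1') is shared by Taxon 2, Taxon 3, Taxon 4, and Taxon 5 — a synapomorphy uniting that clade.
Most parsimonious ingroup topology: ((Taxon 5,(Taxon 2,(Taxon 4,Taxon 3))),Taxon 1).
The clade {Taxon 2, Taxon 3, Taxon 4, Taxon 5} is supported by Char. 3: its derived state '1' occurs in exactly those taxa and in no other taxon (including the outgroup).

Char. 3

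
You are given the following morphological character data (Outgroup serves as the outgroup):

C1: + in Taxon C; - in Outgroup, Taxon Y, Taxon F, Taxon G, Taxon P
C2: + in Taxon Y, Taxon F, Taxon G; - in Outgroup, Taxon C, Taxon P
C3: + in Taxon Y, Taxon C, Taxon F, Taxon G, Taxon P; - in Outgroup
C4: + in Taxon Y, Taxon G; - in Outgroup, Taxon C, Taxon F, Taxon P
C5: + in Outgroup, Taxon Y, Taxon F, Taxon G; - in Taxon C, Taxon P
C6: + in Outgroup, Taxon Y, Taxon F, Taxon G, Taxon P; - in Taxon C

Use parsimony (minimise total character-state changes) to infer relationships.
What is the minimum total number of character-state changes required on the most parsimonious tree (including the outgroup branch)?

Character polarity is set by the outgroup: the derived state is whichever differs from the outgroup's state, so for C5, C6 the derived state is '-', and for the remaining characters it is '+'.
C1 (derived state '+') is unique to Taxon C (autapomorphy; uninformative for grouping).
C2: derived state '+' in Taxon F, Taxon G, and Taxon Y only — synapomorphy for {Taxon F, Taxon G, Taxon Y}.
All ingroup taxa share the derived state '+' for C3; it defines the ingroup but does not resolve relationships within it.
C4 (derived state '+') is shared by Taxon G and Taxon Y — a synapomorphy uniting that clade.
C5: derived state '-' in Taxon C and Taxon P only — synapomorphy for {Taxon C, Taxon P}.
C6 (derived state '-') is unique to Taxon C (autapomorphy; uninformative for grouping).
Most parsimonious ingroup topology: (((Taxon Y,Taxon G),Taxon F),(Taxon C,Taxon P)).
Changes per character on this tree: C1: 1; C2: 1; C3: 1; C4: 1; C5: 1; C6: 1.
Total = 6.

6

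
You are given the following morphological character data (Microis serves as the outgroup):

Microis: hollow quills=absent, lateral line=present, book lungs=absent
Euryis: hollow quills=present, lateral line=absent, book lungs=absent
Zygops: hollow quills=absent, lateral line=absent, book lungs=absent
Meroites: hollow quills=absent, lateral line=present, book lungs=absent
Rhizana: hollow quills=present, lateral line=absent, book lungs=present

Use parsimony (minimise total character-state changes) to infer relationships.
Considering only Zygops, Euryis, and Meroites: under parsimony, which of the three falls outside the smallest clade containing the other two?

Meroites

Character polarity is set by the outgroup: the derived state is whichever differs from the outgroup's state, so for lateral line the derived state is 'absent', and for the remaining characters it is 'present'.
Only Euryis and Rhizana show the derived state 'present' for hollow quills, supporting them as a clade.
Only Euryis, Rhizana, and Zygops show the derived state 'absent' for lateral line, supporting them as a clade.
book lungs (derived state 'present') is unique to Rhizana (autapomorphy; uninformative for grouping).
Most parsimonious ingroup topology: (((Euryis,Rhizana),Zygops),Meroites).
Zygops and Euryis share a more recent common ancestor with each other than either does with Meroites, so Meroites is the least closely related of the three.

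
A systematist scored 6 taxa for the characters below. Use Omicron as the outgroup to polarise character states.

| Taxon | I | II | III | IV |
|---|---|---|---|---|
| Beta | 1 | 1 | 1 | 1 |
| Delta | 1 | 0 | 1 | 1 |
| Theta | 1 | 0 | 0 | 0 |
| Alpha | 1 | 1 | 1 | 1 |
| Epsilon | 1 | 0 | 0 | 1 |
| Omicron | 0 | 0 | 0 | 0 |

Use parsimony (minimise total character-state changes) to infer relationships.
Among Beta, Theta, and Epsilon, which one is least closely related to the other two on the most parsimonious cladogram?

The outgroup has state '0' for every character, so '1' is the derived state throughout.
I (derived state '1') is shared by all ingroup taxa — unites the whole ingroup.
Only Alpha and Beta show the derived state '1' for II, supporting them as a clade.
III (derived state '1') is shared by Alpha, Beta, and Delta — a synapomorphy uniting that clade.
IV (derived state '1') is shared by Alpha, Beta, Delta, and Epsilon — a synapomorphy uniting that clade.
Most parsimonious ingroup topology: ((((Beta,Alpha),Delta),Epsilon),Theta).
Beta and Epsilon share a more recent common ancestor with each other than either does with Theta, so Theta is the least closely related of the three.

Theta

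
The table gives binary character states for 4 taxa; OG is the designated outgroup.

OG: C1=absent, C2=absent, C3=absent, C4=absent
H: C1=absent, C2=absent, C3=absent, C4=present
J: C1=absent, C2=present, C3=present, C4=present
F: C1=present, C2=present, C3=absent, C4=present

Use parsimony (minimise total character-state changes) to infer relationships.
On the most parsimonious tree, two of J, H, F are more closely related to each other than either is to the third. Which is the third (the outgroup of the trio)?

The outgroup has state 'absent' for every character, so 'present' is the derived state throughout.
C1: derived state 'present' in F only — an autapomorphy, so it tells us nothing about relationships among taxa.
C2: derived state 'present' in F and J only — synapomorphy for {F, J}.
C3 (derived state 'present') is unique to J (autapomorphy; uninformative for grouping).
C4 (derived state 'present') is shared by all ingroup taxa — unites the whole ingroup.
Most parsimonious ingroup topology: (H,(J,F)).
J and F share a more recent common ancestor with each other than either does with H, so H is the least closely related of the three.

H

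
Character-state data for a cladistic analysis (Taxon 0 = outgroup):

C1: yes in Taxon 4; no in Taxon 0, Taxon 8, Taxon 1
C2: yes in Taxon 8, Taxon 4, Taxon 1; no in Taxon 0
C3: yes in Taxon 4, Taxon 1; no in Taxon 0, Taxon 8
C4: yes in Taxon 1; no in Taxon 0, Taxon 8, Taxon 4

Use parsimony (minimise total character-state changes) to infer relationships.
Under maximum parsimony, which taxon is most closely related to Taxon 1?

Taxon 4

The outgroup has state 'no' for every character, so 'yes' is the derived state throughout.
C1: derived state 'yes' in Taxon 4 only — an autapomorphy, so it tells us nothing about relationships among taxa.
C2 (derived state 'yes') is shared by all ingroup taxa — unites the whole ingroup.
Only Taxon 1 and Taxon 4 show the derived state 'yes' for C3, supporting them as a clade.
C4: derived state 'yes' in Taxon 1 only — an autapomorphy, so it tells us nothing about relationships among taxa.
Most parsimonious ingroup topology: (Taxon 8,(Taxon 1,Taxon 4)).
Taxon 1 and Taxon 4 form a cherry on this tree, so they are sister taxa.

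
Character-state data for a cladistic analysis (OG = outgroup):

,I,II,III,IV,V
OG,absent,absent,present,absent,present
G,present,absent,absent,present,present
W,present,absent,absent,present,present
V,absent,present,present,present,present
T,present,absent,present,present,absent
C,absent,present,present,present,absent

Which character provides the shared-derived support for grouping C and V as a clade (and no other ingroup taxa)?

Character polarity is set by the outgroup: the derived state is whichever differs from the outgroup's state, so for III, V the derived state is 'absent', and for the remaining characters it is 'present'.
I (derived state 'present') is shared by G, T, and W — a synapomorphy uniting that clade.
II (derived state 'present') is shared by C and V — a synapomorphy uniting that clade.
III (derived state 'absent') is shared by G and W — a synapomorphy uniting that clade.
IV (derived state 'present') is shared by all ingroup taxa — unites the whole ingroup.
V groups C and T, which is incompatible with the clades supported by the remaining characters; treating it as convergent (homoplasy) costs fewer steps than any alternative tree.
Most parsimonious ingroup topology: (((G,W),T),(V,C)).
The clade {C, V} is supported by II: its derived state 'present' occurs in exactly those taxa and in no other taxon (including the outgroup).

II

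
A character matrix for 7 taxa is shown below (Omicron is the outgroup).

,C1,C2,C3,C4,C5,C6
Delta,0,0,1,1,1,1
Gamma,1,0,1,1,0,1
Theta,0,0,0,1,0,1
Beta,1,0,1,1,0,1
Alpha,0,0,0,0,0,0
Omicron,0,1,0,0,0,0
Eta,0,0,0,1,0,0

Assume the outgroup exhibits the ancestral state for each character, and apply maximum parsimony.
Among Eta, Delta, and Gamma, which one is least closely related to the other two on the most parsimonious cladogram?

Eta

Character polarity is set by the outgroup: the derived state is whichever differs from the outgroup's state, so for C2 the derived state is '0', and for the remaining characters it is '1'.
C1 (derived state '1') is shared by Beta and Gamma — a synapomorphy uniting that clade.
C2 (derived state '0') is shared by all ingroup taxa — unites the whole ingroup.
C3: derived state '1' in Beta, Delta, and Gamma only — synapomorphy for {Beta, Delta, Gamma}.
Only Beta, Delta, Eta, Gamma, and Theta show the derived state '1' for C4, supporting them as a clade.
C5: derived state '1' in Delta only — an autapomorphy, so it tells us nothing about relationships among taxa.
Only Beta, Delta, Gamma, and Theta show the derived state '1' for C6, supporting them as a clade.
Most parsimonious ingroup topology: ((Eta,(((Beta,Gamma),Delta),Theta)),Alpha).
Gamma and Delta share a more recent common ancestor with each other than either does with Eta, so Eta is the least closely related of the three.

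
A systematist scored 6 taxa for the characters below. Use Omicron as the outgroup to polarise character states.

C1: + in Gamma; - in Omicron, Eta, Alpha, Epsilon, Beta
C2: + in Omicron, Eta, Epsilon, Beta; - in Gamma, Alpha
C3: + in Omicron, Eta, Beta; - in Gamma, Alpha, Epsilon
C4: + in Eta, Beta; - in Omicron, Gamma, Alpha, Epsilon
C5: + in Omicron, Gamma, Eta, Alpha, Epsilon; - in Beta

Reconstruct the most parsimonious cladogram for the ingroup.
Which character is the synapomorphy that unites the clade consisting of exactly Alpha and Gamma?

C2

Character polarity is set by the outgroup: the derived state is whichever differs from the outgroup's state, so for C2, C3, C5 the derived state is '-', and for the remaining characters it is '+'.
C1: derived state '+' in Gamma only — an autapomorphy, so it tells us nothing about relationships among taxa.
Only Alpha and Gamma show the derived state '-' for C2, supporting them as a clade.
C3 (derived state '-') is shared by Alpha, Epsilon, and Gamma — a synapomorphy uniting that clade.
C4: derived state '+' in Beta and Eta only — synapomorphy for {Beta, Eta}.
C5 (derived state '-') is unique to Beta (autapomorphy; uninformative for grouping).
Most parsimonious ingroup topology: (((Gamma,Alpha),Epsilon),(Eta,Beta)).
The clade {Alpha, Gamma} is supported by C2: its derived state '-' occurs in exactly those taxa and in no other taxon (including the outgroup).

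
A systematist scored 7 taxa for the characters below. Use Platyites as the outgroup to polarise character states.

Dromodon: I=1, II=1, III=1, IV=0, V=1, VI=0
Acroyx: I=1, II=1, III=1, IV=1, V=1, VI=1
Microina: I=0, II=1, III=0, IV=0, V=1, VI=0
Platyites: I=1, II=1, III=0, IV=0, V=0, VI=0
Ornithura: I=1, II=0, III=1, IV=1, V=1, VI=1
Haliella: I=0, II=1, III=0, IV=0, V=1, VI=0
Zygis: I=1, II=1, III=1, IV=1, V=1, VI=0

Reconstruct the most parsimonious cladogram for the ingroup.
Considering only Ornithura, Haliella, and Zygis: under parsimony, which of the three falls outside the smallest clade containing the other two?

Haliella

Character polarity is set by the outgroup: the derived state is whichever differs from the outgroup's state, so for I, II the derived state is '0', and for the remaining characters it is '1'.
Only Haliella and Microina show the derived state '0' for I, supporting them as a clade.
II (derived state '0') is unique to Ornithura (autapomorphy; uninformative for grouping).
III: derived state '1' in Acroyx, Dromodon, Ornithura, and Zygis only — synapomorphy for {Acroyx, Dromodon, Ornithura, Zygis}.
IV: derived state '1' in Acroyx, Ornithura, and Zygis only — synapomorphy for {Acroyx, Ornithura, Zygis}.
V (derived state '1') is shared by all ingroup taxa — unites the whole ingroup.
VI (derived state '1') is shared by Acroyx and Ornithura — a synapomorphy uniting that clade.
Most parsimonious ingroup topology: ((((Ornithura,Acroyx),Zygis),Dromodon),(Haliella,Microina)).
Zygis and Ornithura share a more recent common ancestor with each other than either does with Haliella, so Haliella is the least closely related of the three.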